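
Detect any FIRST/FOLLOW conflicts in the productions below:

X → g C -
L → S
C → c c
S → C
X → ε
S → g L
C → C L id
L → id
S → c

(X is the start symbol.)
No FIRST/FOLLOW conflicts.

Nullable non-terminals: X.

X: nullable alternative(s) X → ε; FOLLOW(X) = { $ }
  X → g C -: FIRST \ {ε} = { 'g' } — disjoint from FOLLOW(X)
  X → ε: FIRST \ {ε} = { } — this is the only nullable alternative, skip

C, L, S have no nullable alternative, so no FIRST/FOLLOW check is needed there.

No FIRST/FOLLOW conflicts found.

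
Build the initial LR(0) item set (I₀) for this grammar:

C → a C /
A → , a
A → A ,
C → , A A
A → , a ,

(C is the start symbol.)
{ [C → . , A A], [C → . a C /], [C' → . C] }

First, augment the grammar with C' → C
I₀ = CLOSURE({ [C' → . C] }):
  [C' → . C] has the dot before C: add [C → . a C /], [C → . , A A]
No further items can be added.

I₀ = { [C → . , A A], [C → . a C /], [C' → . C] }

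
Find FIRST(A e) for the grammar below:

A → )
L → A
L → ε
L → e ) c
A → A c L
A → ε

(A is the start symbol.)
{ ')', 'c', 'e' }

FIRST sets of the non-terminals involved (from the grammar, by fixed-point iteration):
  FIRST(A) = { ')', 'c', ε }

To compute FIRST(A e), process the symbols left to right:
Symbol A is a non-terminal. Add FIRST(A) \ {ε} = { ')', 'c' }
A is nullable (ε ∈ FIRST(A)), continue to the next symbol.
Symbol e is a terminal. Add 'e' and stop.
FIRST(A e) = { ')', 'c', 'e' }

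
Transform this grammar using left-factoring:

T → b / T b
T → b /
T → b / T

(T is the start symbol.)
T → b / T'
T' → T T''
T'' → b
T'' → ε
T' → ε

Left-factoring transforms A → αβ₁ | αβ₂ into A → αA' and A' → β₁ | β₂
(α is the longest common prefix among the alternatives). Repeat until
no nonterminal has two alternatives with a common prefix.

Round 1: T has alternatives sharing prefix 'b /'. Introduce T': T → b / T'
  Add: T' → T b
  Add: T' → ε
  Add: T' → T

Round 2: T' has alternatives sharing prefix 'T'. Introduce T'': T' → T T''
  Add: T'' → b
  Add: T'' → ε

No remaining common prefixes — done.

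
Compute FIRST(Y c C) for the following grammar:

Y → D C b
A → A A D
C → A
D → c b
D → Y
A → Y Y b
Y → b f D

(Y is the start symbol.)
FIRST sets of the non-terminals involved (from the grammar, by fixed-point iteration):
  FIRST(Y) = { 'b', 'c' }

To compute FIRST(Y c C), process the symbols left to right:
Symbol Y is a non-terminal. Add FIRST(Y) \ {ε} = { 'b', 'c' }
Y is not nullable (ε ∉ FIRST(Y)), so stop here.
FIRST(Y c C) = { 'b', 'c' }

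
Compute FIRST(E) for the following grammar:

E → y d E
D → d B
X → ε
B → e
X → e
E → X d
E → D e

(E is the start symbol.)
To compute FIRST(E), examine every production with E on the left-hand side, reading each right-hand side left to right until a non-nullable symbol is reached.

FIRST sets of the other non-terminals involved (by the same procedure, iterated to a fixed point):
  FIRST(X) = { 'e', ε }
  FIRST(D) = { 'd' }

From E → y d E:
  - y is a terminal: add 'y' and stop
From E → X d:
  - X is a non-terminal: add FIRST(X) \ {ε} = { 'e' }
    X is nullable, so continue to the next symbol
  - d is a terminal: add 'd' and stop
From E → D e:
  - D is a non-terminal: add FIRST(D) \ {ε} = { 'd' }
    D is not nullable, so stop

Collecting: FIRST(E) = { 'd', 'e', 'y' }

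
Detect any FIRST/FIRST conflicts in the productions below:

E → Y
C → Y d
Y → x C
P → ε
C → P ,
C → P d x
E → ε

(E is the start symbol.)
A FIRST/FIRST conflict occurs when two productions N → α and N → β for the same non-terminal have FIRST(α) ∩ FIRST(β) ≠ ∅ (with ε ∈ FIRST of a nullable right-hand side, so two nullable alternatives also conflict).

FIRST sets of the non-terminals at (or reachable through a nullable prefix from) the front of some alternative:
  FIRST(Y) = { 'x' }
  FIRST(P) = { ε }

Productions for E:
  E → Y: FIRST = { 'x' }
  E → ε: FIRST = { ε }
Productions for C:
  C → Y d: FIRST = { 'x' }
  C → P ,: FIRST = { ',' }
  C → P d x: FIRST = { 'd' }
Y, P have only one production, so no FIRST/FIRST conflict is possible there.

All alternatives of each non-terminal have pairwise disjoint FIRST sets.

Answer: No FIRST/FIRST conflicts.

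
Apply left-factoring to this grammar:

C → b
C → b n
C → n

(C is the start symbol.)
Left-factoring transforms A → αβ₁ | αβ₂ into A → αA' and A' → β₁ | β₂
(α is the longest common prefix among the alternatives). Repeat until
no nonterminal has two alternatives with a common prefix.

Round 1: C has alternatives sharing prefix 'b'. Introduce C': C → b C'
  Add: C' → ε
  Add: C' → n

No remaining common prefixes — done.

Resulting grammar:
C → b C'
C' → ε
C' → n
C → n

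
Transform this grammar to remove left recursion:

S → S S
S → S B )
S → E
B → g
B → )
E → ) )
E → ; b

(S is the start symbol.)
S is directly left-recursive. The standard transformation for
  A → A α₁ | ... | A α_m | β₁ | ... | β_n
is
  A  → β₁ A' | ... | β_n A'
  A' → α₁ A' | ... | α_m A' | ε

S → E becomes S → E S'
S → S S becomes S' → S S'
S → S B ) becomes S' → B ) S'
Add S' → ε

Productions for other non-terminals are unchanged:
  B → g
  B → )
  E → ) )
  E → ; b

Resulting grammar:
S → E S'
S' → S S'
S' → B ) S'
S' → ε
B → g
B → )
E → ) )
E → ; b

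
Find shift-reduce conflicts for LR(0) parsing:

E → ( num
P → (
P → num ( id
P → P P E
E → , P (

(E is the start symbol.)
Yes — I11: [P → ( .] vs [E → ( . num]

Augment with E' → E and build the canonical LR(0) collection (I0 = CLOSURE({[E' → . E]}), then GOTO on every symbol after a dot until no new states appear). It has 14 states:
  I0: { [E → . ( num], [E → . , P (], [E' → . E] }  — shift
  I1: { [E → ( . num] }  — shift
  I2: { [E → , . P (], [P → . (], [P → . P P E], [P → . num ( id] }  — shift
  I3: { [E' → E .] }  — accept
  I4: { [P → ( .] }  — reduce
  I5: { [E → , P . (], [P → . (], [P → . P P E], [P → . num ( id], [P → P . P E] }  — shift
  I6: { [P → num . ( id] }  — shift
  I7: { [P → num ( . id] }  — shift
  I8: { [P → num ( id .] }  — reduce
  I9: { [E → , P ( .], [P → ( .] }  — 2 reduces
  I10: { [E → . ( num], [E → . , P (], [P → . (], [P → . P P E], [P → . num ( id], [P → P . P E], [P → P P . E] }  — shift
  I11: { [E → ( . num], [P → ( .] }  — shift, reduce
  I12: { [P → P P E .] }  — reduce
  I13: { [E → ( num .] }  — reduce

I11 contains reduce item [P → ( .] and shift item [E → ( . num] — shift-reduce conflict.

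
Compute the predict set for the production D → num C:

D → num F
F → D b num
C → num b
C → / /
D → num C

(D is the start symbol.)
PREDICT(D → num C) = (FIRST(RHS) \ {ε}) ∪ (FOLLOW(D) if ε ∈ FIRST(RHS), i.e. RHS ⇒* ε)
FIRST(num C) = { 'num' }
ε ∉ FIRST(num C), so FOLLOW(D) is not added.
PREDICT(D → num C) = { 'num' }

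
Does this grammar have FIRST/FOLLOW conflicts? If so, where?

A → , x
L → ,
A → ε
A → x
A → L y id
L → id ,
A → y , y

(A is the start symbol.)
No FIRST/FOLLOW conflicts.

A FIRST/FOLLOW conflict occurs when a non-terminal N has a nullable alternative N → β (β ⇒* ε) and another alternative N → α with FIRST(α) ∩ FOLLOW(N) ≠ ∅: on such a lookahead the parser cannot decide between expanding α and letting N vanish via β.

Nullable non-terminals: A.
FIRST sets used below: FIRST(L) = { ',', 'id' }

A: nullable alternative(s) A → ε; FOLLOW(A) = { $ }
  A → , x: FIRST \ {ε} = { ',' } — disjoint from FOLLOW(A)
  A → ε: FIRST \ {ε} = { } — this is the only nullable alternative, skip
  A → x: FIRST \ {ε} = { 'x' } — disjoint from FOLLOW(A)
  A → L y id: FIRST \ {ε} = { ',', 'id' } — disjoint from FOLLOW(A)
  A → y , y: FIRST \ {ε} = { 'y' } — disjoint from FOLLOW(A)

L has no nullable alternative, so no FIRST/FOLLOW check is needed there.

No FIRST/FOLLOW conflicts found.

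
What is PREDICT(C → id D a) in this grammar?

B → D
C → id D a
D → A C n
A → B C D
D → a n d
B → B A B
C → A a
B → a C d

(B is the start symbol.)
PREDICT(C → id D a) = (FIRST(RHS) \ {ε}) ∪ (FOLLOW(C) if ε ∈ FIRST(RHS), i.e. RHS ⇒* ε)
FIRST(id D a) = { 'id' }
ε ∉ FIRST(id D a), so FOLLOW(C) is not added.
PREDICT(C → id D a) = { 'id' }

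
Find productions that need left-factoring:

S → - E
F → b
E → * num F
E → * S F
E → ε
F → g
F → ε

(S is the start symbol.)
Yes, E has productions with common prefix '*'

Left-factoring is needed when two productions for the same non-terminal
share a common prefix on the right-hand side.

Productions for F:
  F → b
  F → g
  F → ε
Productions for E:
  E → * num F
  E → * S F
  E → ε

Found common prefix '*' in productions for E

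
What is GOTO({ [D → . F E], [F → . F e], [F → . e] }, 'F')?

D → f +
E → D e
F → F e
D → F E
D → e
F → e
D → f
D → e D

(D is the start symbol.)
GOTO(I, 'F') = CLOSURE({ [A → αX.β] : [A → α.Xβ] ∈ I, X = 'F' })

Items with dot before 'F', with the dot advanced:
  [D → . F E] → [D → F . E]
  [F → . F e] → [F → F . e]
Closure of the advanced items:
  [D → F . E] has the dot before E: add [E → . D e]
  [E → . D e] has the dot before D: add [D → . f +], [D → . F E], [D → . e], [D → . f], [D → . e D]
  [D → . F E] has the dot before F: add [F → . F e], [F → . e]

GOTO = { [D → . F E], [D → . e D], [D → . e], [D → . f +], [D → . f], [D → F . E], [E → . D e], [F → . F e], [F → . e], [F → F . e] }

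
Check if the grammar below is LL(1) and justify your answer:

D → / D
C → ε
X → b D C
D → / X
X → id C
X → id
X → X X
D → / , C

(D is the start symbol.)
No. Predict set conflict for D: { '/' }

A grammar is LL(1) if for each non-terminal N with multiple productions, the predict sets of those productions are pairwise disjoint, where PREDICT(N → α) = (FIRST(α) \ {ε}) ∪ (FOLLOW(N) if α ⇒* ε).

Relevant sets:
  FIRST(X) = { 'b', 'id' }

For D:
  PREDICT(D → '/' D) = { '/' }
  PREDICT(D → '/' X) = { '/' }
  PREDICT(D → '/' ',' C) = { '/' }
For X:
  PREDICT(X → b D C) = { 'b' }
  PREDICT(X → id C) = { 'id' }
  PREDICT(X → id) = { 'id' }
  PREDICT(X → X X) = { 'b', 'id' }
C has a single production, so nothing to check there.

Conflict found: Predict set conflict for D: { '/' }
The grammar is NOT LL(1).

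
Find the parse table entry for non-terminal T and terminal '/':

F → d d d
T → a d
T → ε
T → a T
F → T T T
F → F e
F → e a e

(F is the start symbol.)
Empty (error entry)

To find M[T, '/'], we find productions for T where '/' is in the predict set (PREDICT(N → α) = (FIRST(α) \ {ε}) ∪ (FOLLOW(N) if α ⇒* ε)).

Relevant sets:
  FOLLOW(T) = { $, 'a', 'e' }

T → a d: PREDICT = { 'a' }
T → ε: PREDICT = { $, 'a', 'e' }
T → a T: PREDICT = { 'a' }

M[T, '/'] is empty (no production applies)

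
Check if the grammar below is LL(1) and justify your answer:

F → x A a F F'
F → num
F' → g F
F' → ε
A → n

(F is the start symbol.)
Relevant sets:
  FOLLOW(F') = { $, 'g' }

For F:
  PREDICT(F → x A a F F') = { 'x' }
  PREDICT(F → num) = { 'num' }
For F':
  PREDICT(F' → g F) = { 'g' }
  PREDICT(F' → ε) = { $, 'g' }
A has a single production, so nothing to check there.

Conflict found: Predict set conflict for F': { 'g' }
The grammar is NOT LL(1).

Answer: No. Predict set conflict for F': { 'g' }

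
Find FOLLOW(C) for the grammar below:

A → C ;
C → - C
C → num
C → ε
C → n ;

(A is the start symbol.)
{ ';' }

To compute FOLLOW(C), find every occurrence of C on a right-hand side N → α C β: add FIRST(β) \ {ε}, and if β is empty or nullable also add FOLLOW(N). Iterate to a fixed point.

In A → C ;: C is followed by ';', add FIRST(';') \ {ε} = { ';' }
In C → - C: C is at the end; this adds FOLLOW(C) to itself — nothing new

Taking the union: FOLLOW(C) = { ';' }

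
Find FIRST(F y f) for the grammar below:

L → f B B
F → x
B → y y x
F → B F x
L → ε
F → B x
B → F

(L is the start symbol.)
FIRST sets of the non-terminals involved (from the grammar, by fixed-point iteration):
  FIRST(F) = { 'x', 'y' }

To compute FIRST(F y f), process the symbols left to right:
Symbol F is a non-terminal. Add FIRST(F) \ {ε} = { 'x', 'y' }
F is not nullable (ε ∉ FIRST(F)), so stop here.
FIRST(F y f) = { 'x', 'y' }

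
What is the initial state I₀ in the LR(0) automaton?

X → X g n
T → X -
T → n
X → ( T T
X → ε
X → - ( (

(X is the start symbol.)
First, augment the grammar with X' → X
I₀ = CLOSURE({ [X' → . X] }):
  [X' → . X] has the dot before X: add [X → . X g n], [X → . ( T T], [X → .], [X → . - ( (]
No further items can be added.

I₀ = { [X → . ( T T], [X → . - ( (], [X → . X g n], [X → .], [X' → . X] }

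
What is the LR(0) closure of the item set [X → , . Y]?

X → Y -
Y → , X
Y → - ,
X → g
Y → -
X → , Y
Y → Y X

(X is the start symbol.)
Start with: [X → , . Y]
  [X → , . Y] has the dot before Y: add [Y → . , X], [Y → . - ,], [Y → . -], [Y → . Y X]
No further items can be added.

CLOSURE = { [X → , . Y], [Y → . , X], [Y → . - ,], [Y → . -], [Y → . Y X] }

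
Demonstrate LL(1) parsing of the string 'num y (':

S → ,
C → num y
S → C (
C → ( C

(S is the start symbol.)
LL(1) parsing maintains a stack (initially the start symbol over $) and the input. At each step: if the stack top is a terminal, match it against the current input token; if it is a non-terminal N, replace it with the RHS of M[N, lookahead] (the unique production whose predict set contains the lookahead).

Stack is shown with the top on the left.

Stack      Input      Action
----------------------------
S $        num y ( $  output S → C (
C ( $      num y ( $  output C → num y
num y ( $  num y ( $  match 'num'
y ( $      y ( $      match 'y'
( $        ( $        match '('
$          $          accept

The string is accepted.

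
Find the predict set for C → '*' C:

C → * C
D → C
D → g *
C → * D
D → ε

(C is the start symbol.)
PREDICT(C → '*' C) = (FIRST(RHS) \ {ε}) ∪ (FOLLOW(C) if ε ∈ FIRST(RHS), i.e. RHS ⇒* ε)
FIRST('*' C) = { '*' }
ε ∉ FIRST('*' C), so FOLLOW(C) is not added.
PREDICT(C → '*' C) = { '*' }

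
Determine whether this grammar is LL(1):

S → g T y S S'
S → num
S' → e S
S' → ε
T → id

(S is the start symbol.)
Relevant sets:
  FOLLOW(S') = { $, 'e' }

For S:
  PREDICT(S → g T y S S') = { 'g' }
  PREDICT(S → num) = { 'num' }
For S':
  PREDICT(S' → e S) = { 'e' }
  PREDICT(S' → ε) = { $, 'e' }
T has a single production, so nothing to check there.

Conflict found: Predict set conflict for S': { 'e' }
The grammar is NOT LL(1).

Answer: No. Predict set conflict for S': { 'e' }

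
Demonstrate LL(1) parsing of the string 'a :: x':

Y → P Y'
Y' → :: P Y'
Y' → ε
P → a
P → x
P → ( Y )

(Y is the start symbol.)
Stack is shown with the top on the left.

Stack      Input     Action
---------------------------
Y $        a :: x $  output Y → P Y'
P Y' $     a :: x $  output P → a
a Y' $     a :: x $  match 'a'
Y' $       :: x $    output Y' → :: P Y'
:: P Y' $  :: x $    match '::'
P Y' $     x $       output P → x
x Y' $     x $       match 'x'
Y' $       $         output Y' → ε
$          $         accept

The string is accepted.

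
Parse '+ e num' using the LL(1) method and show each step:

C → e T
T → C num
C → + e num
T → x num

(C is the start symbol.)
LL(1) parsing maintains a stack (initially the start symbol over $) and the input. At each step: if the stack top is a terminal, match it against the current input token; if it is a non-terminal N, replace it with the RHS of M[N, lookahead] (the unique production whose predict set contains the lookahead).

Stack is shown with the top on the left.

Stack      Input      Action
----------------------------
C $        + e num $  output C → + e num
+ e num $  + e num $  match '+'
e num $    e num $    match 'e'
num $      num $      match 'num'
$          $          accept

The string is accepted.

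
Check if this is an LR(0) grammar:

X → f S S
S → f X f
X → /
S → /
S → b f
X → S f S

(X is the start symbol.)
Augment with X' → X and build the canonical LR(0) collection (I0 = CLOSURE({[X' → . X]}), then GOTO on every symbol after a dot until no new states appear). It has 17 states:
  I0: { [S → . /], [S → . b f], [S → . f X f], [X → . /], [X → . S f S], [X → . f S S], [X' → . X] }  — shift
  I1: { [S → / .], [X → / .] }  — 2 reduces
  I2: { [X → S . f S] }  — shift
  I3: { [X' → X .] }  — accept
  I4: { [S → b . f] }  — shift
  I5: { [S → . /], [S → . b f], [S → . f X f], [S → f . X f], [X → . /], [X → . S f S], [X → . f S S], [X → f . S S] }  — shift
  I6: { [S → . /], [S → . b f], [S → . f X f], [X → S . f S], [X → f S . S] }  — shift
  I7: { [S → f X . f] }  — shift
  I8: { [S → f X f .] }  — reduce
  I9: { [S → / .] }  — reduce
  I10: { [X → f S S .] }  — reduce
  I11: { [S → . /], [S → . b f], [S → . f X f], [S → f . X f], [X → . /], [X → . S f S], [X → . f S S], [X → S f . S] }  — shift
  I12: { [X → S . f S], [X → S f S .] }  — shift, reduce
  I13: { [S → . /], [S → . b f], [S → . f X f], [X → S f . S] }  — shift
  I14: { [X → S f S .] }  — reduce
  I15: { [S → . /], [S → . b f], [S → . f X f], [S → f . X f], [X → . /], [X → . S f S], [X → . f S S] }  — shift
  I16: { [S → b f .] }  — reduce

Conflict in state I1:
  Reduce-reduce conflict: [S → / .] and [X → / .]
So the grammar is NOT LR(0).

Answer: No. Reduce-reduce conflict: [S → / .] and [X → / .]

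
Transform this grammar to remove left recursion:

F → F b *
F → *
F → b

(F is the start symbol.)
F is directly left-recursive. The standard transformation for
  A → A α₁ | ... | A α_m | β₁ | ... | β_n
is
  A  → β₁ A' | ... | β_n A'
  A' → α₁ A' | ... | α_m A' | ε

F → * becomes F → * F'
F → b becomes F → b F'
F → F b * becomes F' → b * F'
Add F' → ε

Resulting grammar:
F → * F'
F → b F'
F' → b * F'
F' → ε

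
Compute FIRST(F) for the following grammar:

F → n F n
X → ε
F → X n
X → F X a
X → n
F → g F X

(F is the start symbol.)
{ 'g', 'n' }

To compute FIRST(F), examine every production with F on the left-hand side, reading each right-hand side left to right until a non-nullable symbol is reached.

FIRST sets of the other non-terminals involved (by the same procedure, iterated to a fixed point):
  FIRST(X) = { 'g', 'n', ε }

From F → n F n:
  - n is a terminal: add 'n' and stop
From F → X n:
  - X is a non-terminal: add FIRST(X) \ {ε} = { 'g', 'n' }
    X is nullable, so continue to the next symbol
  - n is a terminal: add 'n' and stop
From F → g F X:
  - g is a terminal: add 'g' and stop

Collecting: FIRST(F) = { 'g', 'n' }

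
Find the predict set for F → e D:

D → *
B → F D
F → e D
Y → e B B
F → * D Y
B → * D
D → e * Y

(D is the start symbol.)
{ 'e' }

PREDICT(F → e D) = (FIRST(RHS) \ {ε}) ∪ (FOLLOW(F) if ε ∈ FIRST(RHS), i.e. RHS ⇒* ε)
FIRST(e D) = { 'e' }
ε ∉ FIRST(e D), so FOLLOW(F) is not added.
PREDICT(F → e D) = { 'e' }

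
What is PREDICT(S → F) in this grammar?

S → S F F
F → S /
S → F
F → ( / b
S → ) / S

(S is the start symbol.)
{ '(', ')' }

PREDICT(S → F) = (FIRST(RHS) \ {ε}) ∪ (FOLLOW(S) if ε ∈ FIRST(RHS), i.e. RHS ⇒* ε)
FIRST(F) = { '(', ')' }
FIRST(F) = { '(', ')' }
ε ∉ FIRST(F), so FOLLOW(S) is not added.
PREDICT(S → F) = { '(', ')' }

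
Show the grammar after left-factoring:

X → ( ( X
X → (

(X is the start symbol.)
X → ( X'
X' → ( X
X' → ε

Left-factoring transforms A → αβ₁ | αβ₂ into A → αA' and A' → β₁ | β₂
(α is the longest common prefix among the alternatives). Repeat until
no nonterminal has two alternatives with a common prefix.

Round 1: X has alternatives sharing prefix '('. Introduce X': X → ( X'
  Add: X' → ( X
  Add: X' → ε

No remaining common prefixes — done.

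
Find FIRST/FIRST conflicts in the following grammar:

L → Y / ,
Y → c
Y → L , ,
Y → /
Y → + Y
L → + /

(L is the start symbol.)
FIRST sets of the non-terminals at (or reachable through a nullable prefix from) the front of some alternative:
  FIRST(Y) = { '+', '/', 'c' }
  FIRST(L) = { '+', '/', 'c' }

Productions for L:
  L → Y / ,: FIRST = { '+', '/', 'c' }
  L → + /: FIRST = { '+' }
Productions for Y:
  Y → c: FIRST = { 'c' }
  Y → L , ,: FIRST = { '+', '/', 'c' }
  Y → /: FIRST = { '/' }
  Y → + Y: FIRST = { '+' }

Conflict for L: L → Y / , and L → + /
  Overlap: { '+' }
Conflict for Y: Y → c and Y → L , ,
  Overlap: { 'c' }
Conflict for Y: Y → L , , and Y → /
  Overlap: { '/' }
Conflict for Y: Y → L , , and Y → + Y
  Overlap: { '+' }

Answer: Yes. L → Y '/' ',' / L → '+' '/' on { '+' }; Y → c / Y → L ',' ',' on { 'c' }; Y → L ',' ',' / Y → '/' on { '/' }; Y → L ',' ',' / Y → '+' Y on { '+' }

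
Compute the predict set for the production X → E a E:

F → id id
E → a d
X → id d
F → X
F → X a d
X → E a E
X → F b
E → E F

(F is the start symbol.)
{ 'a' }

PREDICT(X → E a E) = (FIRST(RHS) \ {ε}) ∪ (FOLLOW(X) if ε ∈ FIRST(RHS), i.e. RHS ⇒* ε)
FIRST(E) = { 'a' }
FIRST(E a E) = { 'a' }
ε ∉ FIRST(E a E), so FOLLOW(X) is not added.
PREDICT(X → E a E) = { 'a' }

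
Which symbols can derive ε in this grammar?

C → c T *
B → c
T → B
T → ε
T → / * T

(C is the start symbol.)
{ 'T' }

ε-productions: T → ε
So T is immediately nullable.
No further non-terminal can be added: every production for the remaining non-terminals contains a terminal or a non-nullable non-terminal.
Nullable = { 'T' }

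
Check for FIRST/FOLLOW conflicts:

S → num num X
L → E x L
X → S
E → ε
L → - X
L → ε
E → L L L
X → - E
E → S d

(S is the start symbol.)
A FIRST/FOLLOW conflict occurs when a non-terminal N has a nullable alternative N → β (β ⇒* ε) and another alternative N → α with FIRST(α) ∩ FOLLOW(N) ≠ ∅: on such a lookahead the parser cannot decide between expanding α and letting N vanish via β.

Nullable non-terminals: E, L.
FIRST sets used below: FIRST(L) = { '-', 'num', 'x', ε }, FIRST(S) = { 'num' }, FIRST(E) = { '-', 'num', 'x', ε }

E: nullable alternative(s) E → ε, E → L L L; FOLLOW(E) = { $, '-', 'd', 'num', 'x' }
  E → ε: FIRST \ {ε} = { } — disjoint from FOLLOW(E)
  E → L L L: FIRST \ {ε} = { '-', 'num', 'x' } — overlaps FOLLOW(E) on { '-', 'num', 'x' }: CONFLICT
  E → S d: FIRST \ {ε} = { 'num' } — overlaps FOLLOW(E) on { 'num' }: CONFLICT

L: nullable alternative(s) L → ε; FOLLOW(L) = { $, '-', 'd', 'num', 'x' }
  L → E x L: FIRST \ {ε} = { '-', 'num', 'x' } — overlaps FOLLOW(L) on { '-', 'num', 'x' }: CONFLICT
  L → - X: FIRST \ {ε} = { '-' } — overlaps FOLLOW(L) on { '-' }: CONFLICT
  L → ε: FIRST \ {ε} = { } — this is the only nullable alternative, skip

S, X have no nullable alternative, so no FIRST/FOLLOW check is needed there.

So the grammar has 4 FIRST/FOLLOW conflicts (marked CONFLICT above).

Answer: Yes. L → E x L with FOLLOW(L) on { '-', 'num', 'x' }; L → '-' X with FOLLOW(L) on { '-' }; E → L L L with FOLLOW(E) on { '-', 'num', 'x' }; E → S d with FOLLOW(E) on { 'num' }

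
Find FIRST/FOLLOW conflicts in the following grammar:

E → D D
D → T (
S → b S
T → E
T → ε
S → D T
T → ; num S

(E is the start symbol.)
Yes. T → E with FOLLOW(T) on { '(' }

Nullable non-terminals: T.
FIRST sets used below: FIRST(E) = { '(', ';' }

T: nullable alternative(s) T → ε; FOLLOW(T) = { '(' }
  T → E: FIRST \ {ε} = { '(', ';' } — overlaps FOLLOW(T) on { '(' }: CONFLICT
  T → ε: FIRST \ {ε} = { } — this is the only nullable alternative, skip
  T → ; num S: FIRST \ {ε} = { ';' } — disjoint from FOLLOW(T)

D, E, S have no nullable alternative, so no FIRST/FOLLOW check is needed there.

So the grammar has 1 FIRST/FOLLOW conflict (marked CONFLICT above).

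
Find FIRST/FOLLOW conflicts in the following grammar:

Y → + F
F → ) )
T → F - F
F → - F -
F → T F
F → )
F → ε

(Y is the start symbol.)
Yes. F → ')' ')' with FOLLOW(F) on { ')' }; F → '-' F '-' with FOLLOW(F) on { '-' }; F → T F with FOLLOW(F) on { ')', '-' }; F → ')' with FOLLOW(F) on { ')' }

Nullable non-terminals: F.
FIRST sets used below: FIRST(T) = { ')', '-' }

F: nullable alternative(s) F → ε; FOLLOW(F) = { $, ')', '-' }
  F → ) ): FIRST \ {ε} = { ')' } — overlaps FOLLOW(F) on { ')' }: CONFLICT
  F → - F -: FIRST \ {ε} = { '-' } — overlaps FOLLOW(F) on { '-' }: CONFLICT
  F → T F: FIRST \ {ε} = { ')', '-' } — overlaps FOLLOW(F) on { ')', '-' }: CONFLICT
  F → ): FIRST \ {ε} = { ')' } — overlaps FOLLOW(F) on { ')' }: CONFLICT
  F → ε: FIRST \ {ε} = { } — this is the only nullable alternative, skip

T, Y have no nullable alternative, so no FIRST/FOLLOW check is needed there.

So the grammar has 4 FIRST/FOLLOW conflicts (marked CONFLICT above).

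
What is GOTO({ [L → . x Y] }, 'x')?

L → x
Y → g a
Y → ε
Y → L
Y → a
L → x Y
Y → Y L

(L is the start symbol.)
{ [L → . x Y], [L → . x], [L → x . Y], [Y → . L], [Y → . Y L], [Y → . a], [Y → . g a], [Y → .] }

GOTO(I, 'x') = CLOSURE({ [A → αX.β] : [A → α.Xβ] ∈ I, X = 'x' })

Items with dot before 'x', with the dot advanced:
  [L → . x Y] → [L → x . Y]
Closure of the advanced items:
  [L → x . Y] has the dot before Y: add [Y → . g a], [Y → .], [Y → . L], [Y → . a], [Y → . Y L]
  [Y → . L] has the dot before L: add [L → . x], [L → . x Y]

GOTO = { [L → . x Y], [L → . x], [L → x . Y], [Y → . L], [Y → . Y L], [Y → . a], [Y → . g a], [Y → .] }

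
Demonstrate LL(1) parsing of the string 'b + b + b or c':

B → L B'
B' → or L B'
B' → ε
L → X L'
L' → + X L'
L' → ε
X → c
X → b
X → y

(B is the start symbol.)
LL(1) parsing maintains a stack (initially the start symbol over $) and the input. At each step: if the stack top is a terminal, match it against the current input token; if it is a non-terminal N, replace it with the RHS of M[N, lookahead] (the unique production whose predict set contains the lookahead).

Stack is shown with the top on the left.

Stack        Input             Action
-------------------------------------
B $          b + b + b or c $  output B → L B'
L B' $       b + b + b or c $  output L → X L'
X L' B' $    b + b + b or c $  output X → b
b L' B' $    b + b + b or c $  match 'b'
L' B' $      + b + b or c $    output L' → + X L'
+ X L' B' $  + b + b or c $    match '+'
X L' B' $    b + b or c $      output X → b
b L' B' $    b + b or c $      match 'b'
L' B' $      + b or c $        output L' → + X L'
+ X L' B' $  + b or c $        match '+'
X L' B' $    b or c $          output X → b
b L' B' $    b or c $          match 'b'
L' B' $      or c $            output L' → ε
B' $         or c $            output B' → or L B'
or L B' $    or c $            match 'or'
L B' $       c $               output L → X L'
X L' B' $    c $               output X → c
c L' B' $    c $               match 'c'
L' B' $      $                 output L' → ε
B' $         $                 output B' → ε
$            $                 accept

The string is accepted.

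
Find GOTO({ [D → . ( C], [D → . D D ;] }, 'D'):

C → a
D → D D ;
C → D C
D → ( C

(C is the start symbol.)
{ [D → . ( C], [D → . D D ;], [D → D . D ;] }

GOTO(I, 'D') = CLOSURE({ [A → αX.β] : [A → α.Xβ] ∈ I, X = 'D' })

Items with dot before 'D', with the dot advanced:
  [D → . D D ;] → [D → D . D ;]
Closure of the advanced items:
  [D → D . D ;] has the dot before D: add [D → . D D ;], [D → . ( C]

GOTO = { [D → . ( C], [D → . D D ;], [D → D . D ;] }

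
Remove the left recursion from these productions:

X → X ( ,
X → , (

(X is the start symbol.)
X → , ( X'
X' → ( , X'
X' → ε

X is directly left-recursive. The standard transformation for
  A → A α₁ | ... | A α_m | β₁ | ... | β_n
is
  A  → β₁ A' | ... | β_n A'
  A' → α₁ A' | ... | α_m A' | ε

X → , ( becomes X → , ( X'
X → X ( , becomes X' → ( , X'
Add X' → ε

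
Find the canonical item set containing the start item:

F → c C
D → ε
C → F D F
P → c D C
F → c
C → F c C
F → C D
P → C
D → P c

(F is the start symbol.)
{ [C → . F D F], [C → . F c C], [F → . C D], [F → . c C], [F → . c], [F' → . F] }

First, augment the grammar with F' → F
I₀ = CLOSURE({ [F' → . F] }):
  [F' → . F] has the dot before F: add [F → . c C], [F → . c], [F → . C D]
  [F → . C D] has the dot before C: add [C → . F D F], [C → . F c C]
No further items can be added.

I₀ = { [C → . F D F], [C → . F c C], [F → . C D], [F → . c C], [F → . c], [F' → . F] }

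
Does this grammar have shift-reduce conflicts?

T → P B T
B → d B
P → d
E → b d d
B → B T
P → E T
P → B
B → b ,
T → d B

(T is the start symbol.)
Yes — I1: [P → B .] vs [B → . b ,]; I6: [P → d .] vs [B → . b ,]; I7: [B → d B .] vs [B → . b ,]; I10: [B → d B .] vs [B → . b ,]

A shift-reduce conflict occurs when an LR(0) state has both:
  - a complete (reduce) item [A → α .] (dot at the end), and
  - a shift item [B → β . c γ] (dot before a terminal).

Augment with T' → T and build the canonical LR(0) collection (I0 = CLOSURE({[T' → . T]}), then GOTO on every symbol after a dot until no new states appear). It has 18 states:
  I0: { [B → . B T], [B → . b ,], [B → . d B], [E → . b d d], [P → . B], [P → . E T], [P → . d], [T → . P B T], [T → . d B], [T' → . T] }  — shift
  I1: { [B → . B T], [B → . b ,], [B → . d B], [B → B . T], [E → . b d d], [P → . B], [P → . E T], [P → . d], [P → B .], [T → . P B T], [T → . d B] }  — shift, reduce
  I2: { [B → . B T], [B → . b ,], [B → . d B], [E → . b d d], [P → . B], [P → . E T], [P → . d], [P → E . T], [T → . P B T], [T → . d B] }  — shift
  I3: { [B → . B T], [B → . b ,], [B → . d B], [T → P . B T] }  — shift
  I4: { [T' → T .] }  — accept
  I5: { [B → b . ,], [E → b . d d] }  — shift
  I6: { [B → . B T], [B → . b ,], [B → . d B], [B → d . B], [P → d .], [T → d . B] }  — shift, reduce
  I7: { [B → . B T], [B → . b ,], [B → . d B], [B → B . T], [B → d B .], [E → . b d d], [P → . B], [P → . E T], [P → . d], [T → . P B T], [T → . d B], [T → d B .] }  — shift, 2 reduces
  I8: { [B → b . ,] }  — shift
  I9: { [B → . B T], [B → . b ,], [B → . d B], [B → d . B] }  — shift
  I10: { [B → . B T], [B → . b ,], [B → . d B], [B → B . T], [B → d B .], [E → . b d d], [P → . B], [P → . E T], [P → . d], [T → . P B T], [T → . d B] }  — shift, reduce
  I11: { [B → B T .] }  — reduce
  I12: { [B → b , .] }  — reduce
  I13: { [E → b d . d] }  — shift
  I14: { [E → b d d .] }  — reduce
  I15: { [B → . B T], [B → . b ,], [B → . d B], [B → B . T], [E → . b d d], [P → . B], [P → . E T], [P → . d], [T → . P B T], [T → . d B], [T → P B . T] }  — shift
  I16: { [B → B T .], [T → P B T .] }  — 2 reduces
  I17: { [P → E T .] }  — reduce

I1 contains reduce item [P → B .] and shift items [B → . b ,], [B → . d B], [E → . b d d], [P → . d], [T → . d B] — shift-reduce conflict.
I6 contains reduce item [P → d .] and shift items [B → . b ,], [B → . d B] — shift-reduce conflict.
I7 contains reduce items [B → d B .], [T → d B .] and shift items [B → . b ,], [B → . d B], [E → . b d d], [P → . d], [T → . d B] — shift-reduce conflict.
I10 contains reduce item [B → d B .] and shift items [B → . b ,], [B → . d B], [E → . b d d], [P → . d], [T → . d B] — shift-reduce conflict.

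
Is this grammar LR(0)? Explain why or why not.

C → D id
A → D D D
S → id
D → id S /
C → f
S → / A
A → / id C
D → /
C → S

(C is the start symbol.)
No. Shift-reduce conflict between [D → / .] and [A → . / id C]

Augment with C' → C and build the canonical LR(0) collection (I0 = CLOSURE({[C' → . C]}), then GOTO on every symbol after a dot until no new states appear). It has 21 states:
  I0: { [C → . D id], [C → . S], [C → . f], [C' → . C], [D → . /], [D → . id S /], [S → . / A], [S → . id] }  — shift
  I1: { [A → . / id C], [A → . D D D], [D → . /], [D → . id S /], [D → / .], [S → / . A] }  — shift, reduce
  I2: { [C' → C .] }  — accept
  I3: { [C → D . id] }  — shift
  I4: { [C → S .] }  — reduce
  I5: { [C → f .] }  — reduce
  I6: { [D → id . S /], [S → . / A], [S → . id], [S → id .] }  — shift, reduce
  I7: { [A → . / id C], [A → . D D D], [D → . /], [D → . id S /], [S → / . A] }  — shift
  I8: { [D → id S . /] }  — shift
  I9: { [S → id .] }  — reduce
  I10: { [D → id S / .] }  — reduce
  I11: { [A → / . id C], [D → / .] }  — shift, reduce
  I12: { [S → / A .] }  — reduce
  I13: { [A → D . D D], [D → . /], [D → . id S /] }  — shift
  I14: { [D → id . S /], [S → . / A], [S → . id] }  — shift
  I15: { [D → / .] }  — reduce
  I16: { [A → D D . D], [D → . /], [D → . id S /] }  — shift
  I17: { [A → D D D .] }  — reduce
  I18: { [A → / id . C], [C → . D id], [C → . S], [C → . f], [D → . /], [D → . id S /], [S → . / A], [S → . id] }  — shift
  I19: { [A → / id C .] }  — reduce
  I20: { [C → D id .] }  — reduce

Conflict in state I1:
  Shift-reduce conflict between [D → / .] and [A → . / id C]
So the grammar is NOT LR(0).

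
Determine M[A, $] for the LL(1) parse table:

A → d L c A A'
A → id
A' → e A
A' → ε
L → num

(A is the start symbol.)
Empty (error entry)

To find M[A, $], we find productions for A where $ is in the predict set (PREDICT(N → α) = (FIRST(α) \ {ε}) ∪ (FOLLOW(N) if α ⇒* ε)).

A → d L c A A': PREDICT = { 'd' }
A → id: PREDICT = { 'id' }

M[A, $] is empty (no production applies)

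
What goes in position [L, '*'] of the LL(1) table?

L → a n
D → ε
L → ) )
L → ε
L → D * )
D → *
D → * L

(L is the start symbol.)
To find M[L, '*'], we find productions for L where '*' is in the predict set (PREDICT(N → α) = (FIRST(α) \ {ε}) ∪ (FOLLOW(N) if α ⇒* ε)).

Relevant sets:
  FIRST(D) = { '*', ε }
  FOLLOW(L) = { $, '*' }

L → a n: PREDICT = { 'a' }
L → ) ): PREDICT = { ')' }
L → ε: PREDICT = { $, '*' }
  '*' is in predict set, so this production goes in M[L, '*']
L → D * ): PREDICT = { '*' }
  '*' is in predict set, so this production goes in M[L, '*']

M[L, '*'] = L → ε, L → D * )  (a multiply-defined cell — the grammar is not LL(1))

Answer: L → ε, L → D * )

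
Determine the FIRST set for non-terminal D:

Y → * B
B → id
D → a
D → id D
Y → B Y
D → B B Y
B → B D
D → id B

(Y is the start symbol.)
To compute FIRST(D), examine every production with D on the left-hand side, reading each right-hand side left to right until a non-nullable symbol is reached.

FIRST sets of the other non-terminals involved (by the same procedure, iterated to a fixed point):
  FIRST(B) = { 'id' }

From D → a:
  - a is a terminal: add 'a' and stop
From D → id D:
  - id is a terminal: add 'id' and stop
From D → B B Y:
  - B is a non-terminal: add FIRST(B) \ {ε} = { 'id' }
    B is not nullable, so stop
From D → id B:
  - id is a terminal: add 'id' and stop

Collecting: FIRST(D) = { 'a', 'id' }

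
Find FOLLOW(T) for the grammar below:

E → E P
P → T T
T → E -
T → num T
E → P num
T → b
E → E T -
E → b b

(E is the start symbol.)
{ $, '-', 'b', 'num' }

To compute FOLLOW(T), find every occurrence of T on a right-hand side N → α T β: add FIRST(β) \ {ε}, and if β is empty or nullable also add FOLLOW(N). Iterate to a fixed point.

In P → T T: T is followed by T, add FIRST(T) \ {ε} = { 'b', 'num' }
In P → T T: T is at the end, add FOLLOW(P)
In T → num T: T is at the end; this adds FOLLOW(T) to itself — nothing new
In E → E T -: T is followed by '-', add FIRST('-') \ {ε} = { '-' }

The FOLLOW sets referred to above (computed the same way, to a fixed point):
  FOLLOW(P) = { $, '-', 'b', 'num' }

Taking the union: FOLLOW(T) = { $, '-', 'b', 'num' }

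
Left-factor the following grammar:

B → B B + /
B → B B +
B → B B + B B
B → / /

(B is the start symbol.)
Left-factoring transforms A → αβ₁ | αβ₂ into A → αA' and A' → β₁ | β₂
(α is the longest common prefix among the alternatives). Repeat until
no nonterminal has two alternatives with a common prefix.

Round 1: B has alternatives sharing prefix 'B B +'. Introduce B': B → B B + B'
  Add: B' → /
  Add: B' → ε
  Add: B' → B B

No remaining common prefixes — done.

Resulting grammar:
B → B B + B'
B' → /
B' → ε
B' → B B
B → / /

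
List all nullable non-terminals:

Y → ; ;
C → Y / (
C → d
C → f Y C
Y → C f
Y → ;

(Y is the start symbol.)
A non-terminal is nullable if it can derive ε (the empty string): either it has an ε-production, or it has a production whose right-hand side consists entirely of nullable non-terminals.

There are no ε-productions, so no non-terminal can derive ε.
No non-terminals are nullable.

Answer: None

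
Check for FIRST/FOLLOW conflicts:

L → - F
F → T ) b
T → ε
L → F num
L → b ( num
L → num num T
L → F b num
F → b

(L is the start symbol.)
A FIRST/FOLLOW conflict occurs when a non-terminal N has a nullable alternative N → β (β ⇒* ε) and another alternative N → α with FIRST(α) ∩ FOLLOW(N) ≠ ∅: on such a lookahead the parser cannot decide between expanding α and letting N vanish via β.

Nullable non-terminals: T.
T has a nullable alternative but only one production, so nothing to check.

F, L have no nullable alternative, so no FIRST/FOLLOW check is needed there.

No FIRST/FOLLOW conflicts found.

Answer: No FIRST/FOLLOW conflicts.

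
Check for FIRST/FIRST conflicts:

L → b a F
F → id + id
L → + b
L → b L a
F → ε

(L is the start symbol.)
Productions for L:
  L → b a F: FIRST = { 'b' }
  L → + b: FIRST = { '+' }
  L → b L a: FIRST = { 'b' }
Productions for F:
  F → id + id: FIRST = { 'id' }
  F → ε: FIRST = { ε }

Conflict for L: L → b a F and L → b L a
  Overlap: { 'b' }

Answer: Yes. L → b a F / L → b L a on { 'b' }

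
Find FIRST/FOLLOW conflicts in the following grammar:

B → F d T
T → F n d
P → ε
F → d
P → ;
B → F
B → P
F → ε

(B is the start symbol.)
Yes. F → d with FOLLOW(F) on { 'd' }

A FIRST/FOLLOW conflict occurs when a non-terminal N has a nullable alternative N → β (β ⇒* ε) and another alternative N → α with FIRST(α) ∩ FOLLOW(N) ≠ ∅: on such a lookahead the parser cannot decide between expanding α and letting N vanish via β.

Nullable non-terminals: B, F, P.
FIRST sets used below: FIRST(F) = { 'd', ε }, FIRST(P) = { ';', ε }

B: nullable alternative(s) B → F, B → P; FOLLOW(B) = { $ }
  B → F d T: FIRST \ {ε} = { 'd' } — disjoint from FOLLOW(B)
  B → F: FIRST \ {ε} = { 'd' } — disjoint from FOLLOW(B)
  B → P: FIRST \ {ε} = { ';' } — disjoint from FOLLOW(B)

F: nullable alternative(s) F → ε; FOLLOW(F) = { $, 'd', 'n' }
  F → d: FIRST \ {ε} = { 'd' } — overlaps FOLLOW(F) on { 'd' }: CONFLICT
  F → ε: FIRST \ {ε} = { } — this is the only nullable alternative, skip

P: nullable alternative(s) P → ε; FOLLOW(P) = { $ }
  P → ε: FIRST \ {ε} = { } — this is the only nullable alternative, skip
  P → ;: FIRST \ {ε} = { ';' } — disjoint from FOLLOW(P)

T has no nullable alternative, so no FIRST/FOLLOW check is needed there.

So the grammar has 1 FIRST/FOLLOW conflict (marked CONFLICT above).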